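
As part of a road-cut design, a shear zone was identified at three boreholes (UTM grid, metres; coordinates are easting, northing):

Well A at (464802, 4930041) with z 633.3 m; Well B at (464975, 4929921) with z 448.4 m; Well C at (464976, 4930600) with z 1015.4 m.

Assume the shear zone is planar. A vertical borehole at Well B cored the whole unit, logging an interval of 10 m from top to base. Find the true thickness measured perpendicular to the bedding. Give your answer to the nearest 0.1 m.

Let the plane be z = a·easting + b·northing + c.
Well B−Well A: 173a − 120b = −184.9;  Well C−Well A: 174a + 559b = 382.1.
Solving gives a = −0.48906, b = 0.83577.
|∇z| = √(a²+b²) = 0.96835, so dip δ = arctan(0.96835) = 44.08°.
True thickness = vertical thickness × cos δ = 10 × cos 44.08° = 7.2 m.

7.2 m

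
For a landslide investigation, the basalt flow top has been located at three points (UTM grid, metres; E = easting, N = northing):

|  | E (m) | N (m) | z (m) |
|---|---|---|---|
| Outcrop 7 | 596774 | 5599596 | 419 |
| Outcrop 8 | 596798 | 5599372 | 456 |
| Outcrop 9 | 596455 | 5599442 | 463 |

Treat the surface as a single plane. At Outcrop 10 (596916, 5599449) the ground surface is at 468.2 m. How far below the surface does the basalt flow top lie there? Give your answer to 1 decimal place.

31.9 m

Let the plane be z = a·E + b·N + c.
Outcrop 8−Outcrop 7: 24a − 224b = 37;  Outcrop 9−Outcrop 7: −319a − 154b = 44.
Solving gives a = −0.055327869, b = −0.171106557.
Then c = 419 − a·596774 − b·5599596 = 991564.83.
At (596916, 5599449): z_contact = −33026.09 − 958102.44 + 991564.83 = 436.30 m.
Depth below ground = 468.2 − 436.30 = 31.9 m.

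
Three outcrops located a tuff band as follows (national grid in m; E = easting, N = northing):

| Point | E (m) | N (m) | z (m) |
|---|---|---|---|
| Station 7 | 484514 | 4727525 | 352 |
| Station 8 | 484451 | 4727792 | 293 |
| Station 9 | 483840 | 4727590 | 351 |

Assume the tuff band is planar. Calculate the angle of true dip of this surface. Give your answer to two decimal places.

12.77°

Two edge vectors: Station 7→Station 8 = (-63, 267, -59), Station 7→Station 9 = (-674, 65, -1).
Normal n = (Station 7→Station 8) × (Station 7→Station 9) = (3568, 39703, 175863).
So ∂z/∂E = −n_x/n_z = −0.02029 and ∂z/∂N = −n_y/n_z = −0.22576.
Gradient magnitude |∇z| = √(a² + b²) = √(0.00041 + 0.05097) = 0.22667.
True dip = arctan(0.22667) = 12.77°, dipping toward N (azimuth ≈ 005°).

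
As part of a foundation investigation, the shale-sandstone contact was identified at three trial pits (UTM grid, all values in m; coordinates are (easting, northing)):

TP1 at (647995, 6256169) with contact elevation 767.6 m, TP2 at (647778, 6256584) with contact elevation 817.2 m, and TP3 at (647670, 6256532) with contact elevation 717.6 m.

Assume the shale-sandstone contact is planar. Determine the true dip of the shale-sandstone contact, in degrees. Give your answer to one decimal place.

Let the plane be z = a·E + b·N + c.
TP2−TP1: −217a + 415b = 49.6;  TP3−TP1: −325a + 363b = −50.
Solving gives a = 0.69077, b = 0.48071.
Gradient magnitude |∇z| = √(a² + b²) = √(0.47716 + 0.23109) = 0.84157.
True dip = arctan(0.84157) = 40.1°, dipping toward SW (azimuth ≈ 235°).

40.1°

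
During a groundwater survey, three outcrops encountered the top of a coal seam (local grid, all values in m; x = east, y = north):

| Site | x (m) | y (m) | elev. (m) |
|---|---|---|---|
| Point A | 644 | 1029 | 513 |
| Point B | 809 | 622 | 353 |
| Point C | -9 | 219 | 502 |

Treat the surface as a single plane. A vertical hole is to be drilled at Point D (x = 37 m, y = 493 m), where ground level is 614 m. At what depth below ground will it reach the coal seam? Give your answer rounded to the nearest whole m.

53 m

Two edge vectors: Point A→Point B = (165, -407, -160), Point A→Point C = (-653, -810, -11).
Normal n = (Point A→Point B) × (Point A→Point C) = (-125123, 106295, -399421).
So ∂z/∂x = −n_x/n_z = −0.31326 and ∂z/∂y = −n_y/n_z = 0.26612.
Intercept c from Point A: 513 + 201.74 − 273.84 = 440.90.
At (37, 493): z_contact = −11.6 + 131.2 + 440.90 = 560.5 m.
Depth below ground = 614 − 560.5 = 53 m.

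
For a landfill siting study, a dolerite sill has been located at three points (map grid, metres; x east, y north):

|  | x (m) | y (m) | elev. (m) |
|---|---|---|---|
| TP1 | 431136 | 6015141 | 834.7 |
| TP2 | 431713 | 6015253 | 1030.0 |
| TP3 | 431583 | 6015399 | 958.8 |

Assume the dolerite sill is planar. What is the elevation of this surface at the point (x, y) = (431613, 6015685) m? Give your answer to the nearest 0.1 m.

Two edge vectors: TP1→TP2 = (577, 112, 195.3), TP1→TP3 = (447, 258, 124.1).
Normal n = (TP1→TP2) × (TP1→TP3) = (-36488.2, 15693.4, 98802).
So ∂z/∂x = −n_x/n_z = 0.369306289 and ∂z/∂y = −n_y/n_z = −0.158836866.
Intercept c from TP1: 834.7 − 159221.24 + 955426.14 = 797039.61.
At (431613, 6015685): z = 159397.4 − 955512.6 + 797039.61 = 924.5 m.

924.5 m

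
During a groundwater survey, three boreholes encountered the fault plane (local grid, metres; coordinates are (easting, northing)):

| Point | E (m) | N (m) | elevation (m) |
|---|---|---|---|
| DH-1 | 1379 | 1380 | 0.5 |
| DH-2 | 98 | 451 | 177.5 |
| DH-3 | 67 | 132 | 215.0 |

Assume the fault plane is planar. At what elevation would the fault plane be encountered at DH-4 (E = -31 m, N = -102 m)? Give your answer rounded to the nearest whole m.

Two edge vectors: DH-1→DH-2 = (-1281, -929, 177), DH-1→DH-3 = (-1312, -1248, 214.5).
Normal n = (DH-1→DH-2) × (DH-1→DH-3) = (21625.5, 42550.5, 379840).
So ∂z/∂E = −n_x/n_z = −0.05693 and ∂z/∂N = −n_y/n_z = −0.11202.
Intercept c from DH-1: 0.5 + 78.51 + 154.59 = 233.60.
At (-31, -102): z = 1.8 + 11.4 + 233.60 = 246.8 m.

247 m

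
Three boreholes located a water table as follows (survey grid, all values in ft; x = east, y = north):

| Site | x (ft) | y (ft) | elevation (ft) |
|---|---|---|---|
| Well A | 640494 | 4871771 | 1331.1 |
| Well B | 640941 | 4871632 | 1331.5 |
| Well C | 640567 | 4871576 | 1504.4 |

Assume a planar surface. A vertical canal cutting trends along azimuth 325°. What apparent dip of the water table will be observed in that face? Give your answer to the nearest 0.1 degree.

Two edge vectors: Well A→Well B = (447, -139, 0.4), Well A→Well C = (73, -195, 173.3).
Normal n = (Well A→Well B) × (Well A→Well C) = (-24010.7, -77435.9, -77018).
So ∂z/∂x = −n_x/n_z = −0.31175 and ∂z/∂y = −n_y/n_z = −1.00543.
Unit vector along 325° is (sin 325°, cos 325°) = (-0.5736, 0.8192).
Slope in that direction = a·(-0.5736) + b·(0.8192) = −0.64478.
Apparent dip = arctan|0.64478| = 32.8° (true dip is 46.5°, so apparent ≤ true as expected).

32.8°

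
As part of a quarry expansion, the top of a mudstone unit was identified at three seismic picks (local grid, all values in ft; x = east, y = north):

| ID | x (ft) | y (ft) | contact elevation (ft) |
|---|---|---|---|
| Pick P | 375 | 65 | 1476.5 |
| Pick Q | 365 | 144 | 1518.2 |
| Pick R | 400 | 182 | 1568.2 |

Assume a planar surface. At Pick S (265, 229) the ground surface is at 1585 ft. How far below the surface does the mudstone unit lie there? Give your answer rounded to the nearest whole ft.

89 ft

Two edge vectors: Pick P→Pick Q = (-10, 79, 41.7), Pick P→Pick R = (25, 117, 91.7).
Normal n = (Pick P→Pick Q) × (Pick P→Pick R) = (2365.4, 1959.5, -3145).
So ∂z/∂x = −n_x/n_z = 0.75211 and ∂z/∂y = −n_y/n_z = 0.62305.
Intercept c from Pick P: 1476.5 − 282.04 − 40.50 = 1153.96.
At (265, 229): z_contact = 199.3 + 142.7 + 1153.96 = 1495.9 ft.
Depth below ground = 1585 − 1495.9 = 89 ft.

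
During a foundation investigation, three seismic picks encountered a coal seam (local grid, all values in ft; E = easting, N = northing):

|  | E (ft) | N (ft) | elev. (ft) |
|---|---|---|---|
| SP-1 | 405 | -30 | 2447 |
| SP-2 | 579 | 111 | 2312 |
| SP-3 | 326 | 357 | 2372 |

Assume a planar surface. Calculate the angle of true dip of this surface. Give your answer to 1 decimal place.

Two edge vectors: SP-1→SP-2 = (174, 141, -135), SP-1→SP-3 = (-79, 387, -75).
Normal n = (SP-1→SP-2) × (SP-1→SP-3) = (41670, 23715, 78477).
So ∂z/∂E = −n_x/n_z = −0.53098 and ∂z/∂N = −n_y/n_z = −0.30219.
Gradient magnitude |∇z| = √(a² + b²) = √(0.28194 + 0.09132) = 0.61095.
True dip = arctan(0.61095) = 31.4°, dipping toward ENE (azimuth ≈ 060°).

31.4°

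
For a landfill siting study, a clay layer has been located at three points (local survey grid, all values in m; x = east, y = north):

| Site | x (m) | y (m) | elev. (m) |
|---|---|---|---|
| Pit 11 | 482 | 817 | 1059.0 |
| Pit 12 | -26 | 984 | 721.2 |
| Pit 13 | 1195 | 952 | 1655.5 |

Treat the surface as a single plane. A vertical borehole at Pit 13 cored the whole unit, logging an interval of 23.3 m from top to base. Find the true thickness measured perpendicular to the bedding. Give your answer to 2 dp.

17.82 m

Let the plane be z = a·x + b·y + c.
Pit 12−Pit 11: −508a + 167b = −337.8;  Pit 13−Pit 11: 713a + 135b = 596.5.
Solving gives a = 0.77388, b = 0.33131.
|∇z| = √(a²+b²) = 0.84181, so dip δ = arctan(0.84181) = 40.09°.
True thickness = vertical thickness × cos δ = 23.3 × cos 40.09° = 17.82 m.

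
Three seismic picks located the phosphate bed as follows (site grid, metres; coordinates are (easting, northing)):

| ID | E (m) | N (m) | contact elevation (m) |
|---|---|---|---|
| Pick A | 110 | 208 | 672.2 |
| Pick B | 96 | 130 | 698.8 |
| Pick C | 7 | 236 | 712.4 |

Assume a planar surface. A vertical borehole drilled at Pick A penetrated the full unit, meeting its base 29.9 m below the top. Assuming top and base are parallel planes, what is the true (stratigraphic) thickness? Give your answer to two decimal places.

Two edge vectors: Pick A→Pick B = (-14, -78, 26.6), Pick A→Pick C = (-103, 28, 40.2).
Normal n = (Pick A→Pick B) × (Pick A→Pick C) = (-3880.4, -2177, -8426).
So ∂z/∂E = −n_x/n_z = −0.46053 and ∂z/∂N = −n_y/n_z = −0.25837.
|∇z| = √(a²+b²) = 0.52805, so dip δ = arctan(0.52805) = 27.84°.
True thickness = vertical thickness × cos δ = 29.9 × cos 27.84° = 26.44 m.

26.44 m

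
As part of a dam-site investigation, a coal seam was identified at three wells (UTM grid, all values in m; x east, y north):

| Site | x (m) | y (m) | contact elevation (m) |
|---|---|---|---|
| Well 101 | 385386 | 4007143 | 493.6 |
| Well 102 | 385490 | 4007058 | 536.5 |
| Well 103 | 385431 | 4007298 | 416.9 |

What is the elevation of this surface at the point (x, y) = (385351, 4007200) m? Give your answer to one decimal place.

Two edge vectors: Well 101→Well 102 = (104, -85, 42.9), Well 101→Well 103 = (45, 155, -76.7).
Normal n = (Well 101→Well 102) × (Well 101→Well 103) = (-130, 9907.3, 19945).
So ∂z/∂x = −n_x/n_z = 0.006517924 and ∂z/∂y = −n_y/n_z = −0.496731010.
Intercept c from Well 101: 493.6 − 2511.92 + 1990472.19 = 1988453.87.
At (385351, 4007200): z = 2511.7 − 1990500.5 + 1988453.87 = 465.1 m.

465.1 m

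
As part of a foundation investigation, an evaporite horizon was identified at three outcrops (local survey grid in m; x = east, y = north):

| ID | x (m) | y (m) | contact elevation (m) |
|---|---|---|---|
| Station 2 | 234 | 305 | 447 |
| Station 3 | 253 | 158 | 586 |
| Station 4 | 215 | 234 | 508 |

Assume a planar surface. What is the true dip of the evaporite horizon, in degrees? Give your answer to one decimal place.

Two edge vectors: Station 2→Station 3 = (19, -147, 139), Station 2→Station 4 = (-19, -71, 61).
Normal n = (Station 2→Station 3) × (Station 2→Station 4) = (902, -3800, -4142).
So ∂z/∂x = −n_x/n_z = 0.21777 and ∂z/∂y = −n_y/n_z = −0.91743.
Gradient magnitude |∇z| = √(a² + b²) = √(0.04742 + 0.84168) = 0.94292.
True dip = arctan(0.94292) = 43.3°, dipping toward NNW (azimuth ≈ 347°).

43.3°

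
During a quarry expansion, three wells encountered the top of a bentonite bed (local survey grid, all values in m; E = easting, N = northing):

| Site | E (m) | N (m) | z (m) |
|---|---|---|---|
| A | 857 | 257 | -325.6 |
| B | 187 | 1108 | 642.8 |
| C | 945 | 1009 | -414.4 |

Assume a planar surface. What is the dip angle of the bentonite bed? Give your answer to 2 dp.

54.26°

Let the plane be z = a·E + b·N + c.
B−A: −670a + 851b = 968.4;  C−A: 88a + 752b = −88.8.
Solving gives a = −1.38892, b = 0.04445.
Gradient magnitude |∇z| = √(a² + b²) = √(1.92909 + 0.00198) = 1.38963.
True dip = arctan(1.38963) = 54.26°, dipping toward E (azimuth ≈ 092°).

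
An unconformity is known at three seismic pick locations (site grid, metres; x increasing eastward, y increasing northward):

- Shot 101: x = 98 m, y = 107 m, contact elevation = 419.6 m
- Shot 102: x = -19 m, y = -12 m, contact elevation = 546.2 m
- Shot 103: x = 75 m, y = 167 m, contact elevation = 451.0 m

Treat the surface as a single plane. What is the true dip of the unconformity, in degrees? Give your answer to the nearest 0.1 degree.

Let the plane be z = a·x + b·y + c.
Shot 102−Shot 101: −117a − 119b = 126.6;  Shot 103−Shot 101: −23a + 60b = 31.4.
Solving gives a = −1.16148, b = 0.07810.
Gradient magnitude |∇z| = √(a² + b²) = √(1.34905 + 0.00610) = 1.16411.
True dip = arctan(1.16411) = 49.3°, dipping toward E (azimuth ≈ 094°).

49.3°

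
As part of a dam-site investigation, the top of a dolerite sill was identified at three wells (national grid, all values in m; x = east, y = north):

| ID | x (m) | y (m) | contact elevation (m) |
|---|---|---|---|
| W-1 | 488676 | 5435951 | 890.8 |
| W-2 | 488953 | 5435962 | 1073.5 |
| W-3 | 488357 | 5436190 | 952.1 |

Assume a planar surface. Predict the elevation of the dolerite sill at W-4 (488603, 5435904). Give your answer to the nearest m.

Two edge vectors: W-1→W-2 = (277, 11, 182.7), W-1→W-3 = (-319, 239, 61.3).
Normal n = (W-1→W-2) × (W-1→W-3) = (-42991, -75261.4, 69712).
So ∂z/∂x = −n_x/n_z = 0.61669440 and ∂z/∂y = −n_y/n_z = 1.07960466.
Intercept c from W-1: 890.8 − 301363.75 − 5868678.03 = −6169150.98.
At (488603, 5435904): z = 301318.7 + 5868627.3 − 6169150.98 = 795.0 m.

795 m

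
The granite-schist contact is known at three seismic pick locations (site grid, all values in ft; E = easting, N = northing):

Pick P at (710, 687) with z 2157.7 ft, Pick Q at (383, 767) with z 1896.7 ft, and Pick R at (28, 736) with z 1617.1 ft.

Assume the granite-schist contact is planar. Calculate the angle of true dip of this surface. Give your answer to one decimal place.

Two edge vectors: Pick P→Pick Q = (-327, 80, -261), Pick P→Pick R = (-682, 49, -540.6).
Normal n = (Pick P→Pick Q) × (Pick P→Pick R) = (-30459, 1225.8, 38537).
So ∂z/∂E = −n_x/n_z = 0.79038 and ∂z/∂N = −n_y/n_z = −0.03181.
Gradient magnitude |∇z| = √(a² + b²) = √(0.62471 + 0.00101) = 0.79102.
True dip = arctan(0.79102) = 38.3°, dipping toward W (azimuth ≈ 272°).

38.3°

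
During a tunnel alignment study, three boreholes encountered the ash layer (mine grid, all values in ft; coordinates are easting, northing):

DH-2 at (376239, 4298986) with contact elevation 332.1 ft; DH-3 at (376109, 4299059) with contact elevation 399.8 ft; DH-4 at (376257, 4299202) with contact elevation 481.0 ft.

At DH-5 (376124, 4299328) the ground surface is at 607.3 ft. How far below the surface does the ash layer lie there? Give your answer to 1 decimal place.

Two edge vectors: DH-2→DH-3 = (-130, 73, 67.7), DH-2→DH-4 = (18, 216, 148.9).
Normal n = (DH-2→DH-3) × (DH-2→DH-4) = (-3753.5, 20575.6, -29394).
So ∂z/∂easting = −n_x/n_z = −0.127696128 and ∂z/∂northing = −n_y/n_z = 0.699993196.
Intercept c from DH-2: 332.1 + 48044.26 − 3009260.95 = −2960884.59.
At (376124, 4299328): z_contact = −48029.58 + 3009500.35 − 2960884.59 = 586.18 ft.
Depth below ground = 607.3 − 586.18 = 21.1 ft.

21.1 ft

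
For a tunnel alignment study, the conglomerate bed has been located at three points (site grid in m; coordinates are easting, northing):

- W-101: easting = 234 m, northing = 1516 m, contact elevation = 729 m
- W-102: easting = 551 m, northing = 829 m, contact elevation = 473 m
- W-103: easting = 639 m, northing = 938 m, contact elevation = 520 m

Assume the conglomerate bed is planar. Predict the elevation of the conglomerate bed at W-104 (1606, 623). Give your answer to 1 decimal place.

440.5 m

Let the plane be z = a·easting + b·northing + c.
W-102−W-101: 317a − 687b = −256;  W-103−W-101: 405a − 578b = −209.
Solving gives a = 0.046154, b = 0.393931.
Then c = 729 − a·234 − b·1516 = 121.00.
At (1606, 623): z = 74.1 + 245.4 + 121.00 = 440.5 m.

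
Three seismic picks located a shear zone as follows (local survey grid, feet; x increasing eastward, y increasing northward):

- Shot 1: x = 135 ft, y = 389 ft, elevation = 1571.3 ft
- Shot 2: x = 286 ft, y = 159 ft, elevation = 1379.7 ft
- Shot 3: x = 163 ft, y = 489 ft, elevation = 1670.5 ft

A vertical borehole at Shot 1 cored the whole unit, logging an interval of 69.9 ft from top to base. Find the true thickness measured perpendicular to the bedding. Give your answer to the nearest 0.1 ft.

Let the plane be z = a·x + b·y + c.
Shot 2−Shot 1: 151a − 230b = −191.6;  Shot 3−Shot 1: 28a + 100b = 99.2.
Solving gives a = 0.16973, b = 0.94448.
|∇z| = √(a²+b²) = 0.95961, so dip δ = arctan(0.95961) = 43.82°.
True thickness = vertical thickness × cos δ = 69.9 × cos 43.82° = 50.4 ft.

50.4 ft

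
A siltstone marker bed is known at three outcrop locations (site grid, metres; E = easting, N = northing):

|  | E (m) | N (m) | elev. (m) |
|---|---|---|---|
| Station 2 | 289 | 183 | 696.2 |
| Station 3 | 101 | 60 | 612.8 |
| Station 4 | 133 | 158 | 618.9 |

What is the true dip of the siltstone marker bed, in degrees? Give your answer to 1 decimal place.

27.6°

Two edge vectors: Station 2→Station 3 = (-188, -123, -83.4), Station 2→Station 4 = (-156, -25, -77.3).
Normal n = (Station 2→Station 3) × (Station 2→Station 4) = (7422.9, -1522, -14488).
So ∂z/∂E = −n_x/n_z = 0.51235 and ∂z/∂N = −n_y/n_z = −0.10505.
Gradient magnitude |∇z| = √(a² + b²) = √(0.26250 + 0.01104) = 0.52301.
True dip = arctan(0.52301) = 27.6°, dipping toward WNW (azimuth ≈ 282°).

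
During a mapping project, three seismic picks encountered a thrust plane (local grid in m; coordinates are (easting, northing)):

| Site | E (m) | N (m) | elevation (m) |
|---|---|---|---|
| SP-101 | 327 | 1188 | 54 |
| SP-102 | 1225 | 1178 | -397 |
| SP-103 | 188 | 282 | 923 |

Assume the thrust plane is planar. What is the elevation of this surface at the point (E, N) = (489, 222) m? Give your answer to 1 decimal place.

821.7 m

Let the plane be z = a·E + b·N + c.
SP-102−SP-101: 898a − 10b = −451;  SP-103−SP-101: −139a − 906b = 869.
Solving gives a = −0.512033, b = −0.880604.
Then c = 54 − a·327 − b·1188 = 1267.59.
At (489, 222): z = −250.4 − 195.5 + 1267.59 = 821.7 m.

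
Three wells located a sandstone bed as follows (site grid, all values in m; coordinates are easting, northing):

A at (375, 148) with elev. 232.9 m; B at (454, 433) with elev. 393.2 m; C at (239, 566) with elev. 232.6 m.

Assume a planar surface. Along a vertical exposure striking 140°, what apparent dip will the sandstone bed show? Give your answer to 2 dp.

20.22°

Two edge vectors: A→B = (79, 285, 160.3), A→C = (-136, 418, -0.3).
Normal n = (A→B) × (A→C) = (-67090.9, -21777.1, 71782).
So ∂z/∂easting = −n_x/n_z = 0.93465 and ∂z/∂northing = −n_y/n_z = 0.30338.
Unit vector along 140° is (sin 140°, cos 140°) = (0.6428, -0.7660).
Slope in that direction = a·(0.6428) + b·(-0.7660) = 0.36838.
Apparent dip = arctan|0.36838| = 20.22° (true dip is 44.5°, so apparent ≤ true as expected).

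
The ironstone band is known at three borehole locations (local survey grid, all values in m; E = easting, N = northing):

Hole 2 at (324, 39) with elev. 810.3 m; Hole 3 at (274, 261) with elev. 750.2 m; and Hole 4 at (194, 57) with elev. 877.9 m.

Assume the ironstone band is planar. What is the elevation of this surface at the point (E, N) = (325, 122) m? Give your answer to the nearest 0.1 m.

776.5 m

Two edge vectors: Hole 2→Hole 3 = (-50, 222, -60.1), Hole 2→Hole 4 = (-130, 18, 67.6).
Normal n = (Hole 2→Hole 3) × (Hole 2→Hole 4) = (16089, 11193, 27960).
So ∂z/∂E = −n_x/n_z = −0.57543 and ∂z/∂N = −n_y/n_z = −0.40032.
Intercept c from Hole 2: 810.3 + 186.44 + 15.61 = 1012.35.
At (325, 122): z = −187.0 − 48.8 + 1012.35 = 776.5 m.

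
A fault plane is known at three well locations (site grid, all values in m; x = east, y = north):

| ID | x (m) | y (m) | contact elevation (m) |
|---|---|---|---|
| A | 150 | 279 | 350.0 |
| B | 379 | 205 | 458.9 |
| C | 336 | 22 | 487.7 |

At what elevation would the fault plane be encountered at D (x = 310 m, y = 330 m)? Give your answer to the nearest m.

400 m

Let the plane be z = a·x + b·y + c.
B−A: 229a − 74b = 108.9;  C−A: 186a − 257b = 137.7.
Solving gives a = 0.39472, b = −0.25013.
Then c = 350 − a·150 − b·279 = 360.58.
At (310, 330): z = 122.4 − 82.5 + 360.58 = 400.4 m.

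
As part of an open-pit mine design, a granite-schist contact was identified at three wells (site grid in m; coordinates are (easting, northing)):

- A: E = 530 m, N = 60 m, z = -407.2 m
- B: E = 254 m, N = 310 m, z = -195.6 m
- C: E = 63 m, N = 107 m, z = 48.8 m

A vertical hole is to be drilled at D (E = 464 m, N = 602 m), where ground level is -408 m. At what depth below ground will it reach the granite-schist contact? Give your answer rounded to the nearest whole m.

74 m

Two edge vectors: A→B = (-276, 250, 211.6), A→C = (-467, 47, 456).
Normal n = (A→B) × (A→C) = (104054.8, 27038.8, 103778).
So ∂z/∂E = −n_x/n_z = −1.00267 and ∂z/∂N = −n_y/n_z = −0.26054.
Intercept c from A: -407.2 + 531.41 + 15.63 = 139.85.
At (464, 602): z_contact = −465.2 − 156.8 + 139.85 = -482.2 m.
Depth below ground = -408 − (-482.2) = 74 m.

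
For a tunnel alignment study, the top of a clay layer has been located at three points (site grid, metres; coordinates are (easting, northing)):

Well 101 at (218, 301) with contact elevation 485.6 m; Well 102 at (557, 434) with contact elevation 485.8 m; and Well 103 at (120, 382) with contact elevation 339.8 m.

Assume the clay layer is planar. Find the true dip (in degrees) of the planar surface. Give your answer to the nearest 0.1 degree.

52.7°

Let the plane be z = a·E + b·N + c.
Well 102−Well 101: 339a + 133b = 0.2;  Well 103−Well 101: −98a + 81b = −145.8.
Solving gives a = 0.47928, b = −1.22013.
Gradient magnitude |∇z| = √(a² + b²) = √(0.22971 + 1.48871) = 1.31089.
True dip = arctan(1.31089) = 52.7°, dipping toward NNW (azimuth ≈ 339°).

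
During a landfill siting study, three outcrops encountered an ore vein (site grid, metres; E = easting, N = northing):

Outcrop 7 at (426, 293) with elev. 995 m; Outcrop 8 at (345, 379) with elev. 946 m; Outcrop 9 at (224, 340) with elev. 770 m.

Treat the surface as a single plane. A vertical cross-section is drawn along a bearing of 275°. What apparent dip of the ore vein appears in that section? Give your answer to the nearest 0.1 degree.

Two edge vectors: Outcrop 7→Outcrop 8 = (-81, 86, -49), Outcrop 7→Outcrop 9 = (-202, 47, -225).
Normal n = (Outcrop 7→Outcrop 8) × (Outcrop 7→Outcrop 9) = (-17047, -8327, 13565).
So ∂z/∂E = −n_x/n_z = 1.25669 and ∂z/∂N = −n_y/n_z = 0.61386.
Unit vector along 275° is (sin 275°, cos 275°) = (-0.9962, 0.0872).
Slope in that direction = a·(-0.9962) + b·(0.0872) = −1.19841.
Apparent dip = arctan|1.19841| = 50.2° (true dip is 54.4°, so apparent ≤ true as expected).

50.2°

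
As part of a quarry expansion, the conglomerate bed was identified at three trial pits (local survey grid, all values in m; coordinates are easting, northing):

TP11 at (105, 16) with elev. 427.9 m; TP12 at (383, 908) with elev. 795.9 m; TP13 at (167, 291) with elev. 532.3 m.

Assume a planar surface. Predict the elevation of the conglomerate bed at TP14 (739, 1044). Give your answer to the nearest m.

Let the plane be z = a·easting + b·northing + c.
TP12−TP11: 278a + 892b = 368;  TP13−TP11: 62a + 275b = 104.4.
Solving gives a = 0.38188, b = 0.29354.
Then c = 427.9 − a·105 − b·16 = 383.11.
At (739, 1044): z = 282.2 + 306.5 + 383.11 = 971.8 m.

972 m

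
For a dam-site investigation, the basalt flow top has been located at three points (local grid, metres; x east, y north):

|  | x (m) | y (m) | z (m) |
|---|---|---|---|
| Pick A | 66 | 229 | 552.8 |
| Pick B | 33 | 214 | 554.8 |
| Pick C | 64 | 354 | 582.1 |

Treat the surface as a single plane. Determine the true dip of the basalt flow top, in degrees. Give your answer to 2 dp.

Let the plane be z = a·x + b·y + c.
Pick B−Pick A: −33a − 15b = 2;  Pick C−Pick A: −2a + 125b = 29.3.
Solving gives a = −0.16594, b = 0.23174.
Gradient magnitude |∇z| = √(a² + b²) = √(0.02754 + 0.05371) = 0.28503.
True dip = arctan(0.28503) = 15.91°, dipping toward SE (azimuth ≈ 144°).

15.91°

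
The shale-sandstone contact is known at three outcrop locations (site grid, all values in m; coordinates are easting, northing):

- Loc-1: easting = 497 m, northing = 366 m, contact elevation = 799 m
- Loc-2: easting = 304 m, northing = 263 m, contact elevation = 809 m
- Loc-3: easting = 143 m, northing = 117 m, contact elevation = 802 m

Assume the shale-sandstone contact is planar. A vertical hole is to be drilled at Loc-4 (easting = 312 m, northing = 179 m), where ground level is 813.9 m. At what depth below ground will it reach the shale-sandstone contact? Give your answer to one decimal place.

27.9 m

Let the plane be z = a·easting + b·northing + c.
Loc-2−Loc-1: −193a − 103b = 10;  Loc-3−Loc-1: −354a − 249b = 3.
Solving gives a = −0.18810, b = 0.25537.
Then c = 799 − a·497 − b·366 = 799.02.
At (312, 179): z_contact = −58.69 + 45.71 + 799.02 = 786.04 m.
Depth below ground = 813.9 − 786.04 = 27.9 m.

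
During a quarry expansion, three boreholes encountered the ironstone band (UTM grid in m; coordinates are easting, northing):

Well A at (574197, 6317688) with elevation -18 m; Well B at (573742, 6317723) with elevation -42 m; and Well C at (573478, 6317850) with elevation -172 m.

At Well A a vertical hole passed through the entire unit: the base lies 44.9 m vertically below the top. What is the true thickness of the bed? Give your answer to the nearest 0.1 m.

30.4 m

Let the plane be z = a·easting + b·northing + c.
Well B−Well A: −455a + 35b = −24;  Well C−Well A: −719a + 162b = −154.
Solving gives a = −0.03094, b = −1.08794.
|∇z| = √(a²+b²) = 1.08838, so dip δ = arctan(1.08838) = 47.42°.
True thickness = vertical thickness × cos δ = 44.9 × cos 47.42° = 30.4 m.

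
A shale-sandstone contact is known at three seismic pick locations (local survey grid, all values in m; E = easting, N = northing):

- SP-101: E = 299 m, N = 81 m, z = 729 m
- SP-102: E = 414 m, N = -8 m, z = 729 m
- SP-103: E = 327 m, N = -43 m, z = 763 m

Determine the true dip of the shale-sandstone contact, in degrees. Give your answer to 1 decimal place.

Let the plane be z = a·E + b·N + c.
SP-102−SP-101: 115a − 89b = 0;  SP-103−SP-101: 28a − 124b = 34.
Solving gives a = −0.25714, b = −0.33226.
Gradient magnitude |∇z| = √(a² + b²) = √(0.06612 + 0.11039) = 0.42014.
True dip = arctan(0.42014) = 22.8°, dipping toward NE (azimuth ≈ 038°).

22.8°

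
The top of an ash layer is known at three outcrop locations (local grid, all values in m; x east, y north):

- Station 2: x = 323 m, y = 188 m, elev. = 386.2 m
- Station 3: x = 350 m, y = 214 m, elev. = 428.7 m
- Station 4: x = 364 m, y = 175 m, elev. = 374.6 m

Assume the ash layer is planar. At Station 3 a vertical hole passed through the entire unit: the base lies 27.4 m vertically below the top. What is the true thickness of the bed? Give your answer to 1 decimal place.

15.5 m

Two edge vectors: Station 2→Station 3 = (27, 26, 42.5), Station 2→Station 4 = (41, -13, -11.6).
Normal n = (Station 2→Station 3) × (Station 2→Station 4) = (250.9, 2055.7, -1417).
So ∂z/∂x = −n_x/n_z = 0.17706 and ∂z/∂y = −n_y/n_z = 1.45074.
|∇z| = √(a²+b²) = 1.46151, so dip δ = arctan(1.46151) = 55.62°.
True thickness = vertical thickness × cos δ = 27.4 × cos 55.62° = 15.5 m.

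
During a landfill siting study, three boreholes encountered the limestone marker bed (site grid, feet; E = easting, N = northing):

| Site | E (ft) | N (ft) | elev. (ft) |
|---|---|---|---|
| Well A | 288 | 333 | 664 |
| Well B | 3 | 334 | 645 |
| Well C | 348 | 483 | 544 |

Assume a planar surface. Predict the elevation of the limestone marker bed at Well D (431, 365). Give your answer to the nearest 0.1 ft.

646.7 ft

Two edge vectors: Well A→Well B = (-285, 1, -19), Well A→Well C = (60, 150, -120).
Normal n = (Well A→Well B) × (Well A→Well C) = (2730, -35340, -42810).
So ∂z/∂E = −n_x/n_z = 0.06377 and ∂z/∂N = −n_y/n_z = −0.82551.
Intercept c from Well A: 664 − 18.37 + 274.89 = 920.53.
At (431, 365): z = 27.5 − 301.3 + 920.53 = 646.7 ft.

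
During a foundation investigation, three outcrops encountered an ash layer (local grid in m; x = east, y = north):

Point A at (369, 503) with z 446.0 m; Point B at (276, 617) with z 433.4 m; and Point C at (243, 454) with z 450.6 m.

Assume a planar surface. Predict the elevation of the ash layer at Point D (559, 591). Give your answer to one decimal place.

437.6 m

Two edge vectors: Point A→Point B = (-93, 114, -12.6), Point A→Point C = (-126, -49, 4.6).
Normal n = (Point A→Point B) × (Point A→Point C) = (-93, 2015.4, 18921).
So ∂z/∂x = −n_x/n_z = 0.00492 and ∂z/∂y = −n_y/n_z = −0.10652.
Intercept c from Point A: 446 − 1.81 + 53.58 = 497.76.
At (559, 591): z = 2.7 − 63.0 + 497.76 = 437.6 m.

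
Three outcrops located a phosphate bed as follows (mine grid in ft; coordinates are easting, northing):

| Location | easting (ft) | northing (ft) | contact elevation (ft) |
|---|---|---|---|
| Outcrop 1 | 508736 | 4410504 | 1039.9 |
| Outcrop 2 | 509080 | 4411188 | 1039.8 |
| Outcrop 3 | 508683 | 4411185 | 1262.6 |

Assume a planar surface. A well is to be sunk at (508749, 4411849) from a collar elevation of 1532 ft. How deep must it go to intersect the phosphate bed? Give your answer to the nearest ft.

Let the plane be z = a·easting + b·northing + c.
Outcrop 2−Outcrop 1: 344a + 684b = −0.1;  Outcrop 3−Outcrop 1: −53a + 681b = 222.7.
Solving gives a = −0.56334893, b = 0.28317549.
Then c = 1039.9 − a·508736 − b·4410504 = −961310.83.
At (508749, 4411849): z_contact = −286603.2 + 1249327.5 − 961310.83 = 1413.4 ft.
Depth below ground = 1532 − 1413.4 = 119 ft.

119 ft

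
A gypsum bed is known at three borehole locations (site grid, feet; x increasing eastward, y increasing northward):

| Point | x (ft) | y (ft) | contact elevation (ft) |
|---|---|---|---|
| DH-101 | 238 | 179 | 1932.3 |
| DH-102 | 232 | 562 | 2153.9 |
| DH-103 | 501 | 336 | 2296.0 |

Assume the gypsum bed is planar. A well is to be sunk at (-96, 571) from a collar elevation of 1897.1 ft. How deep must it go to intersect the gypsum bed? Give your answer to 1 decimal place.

75.0 ft

Two edge vectors: DH-101→DH-102 = (-6, 383, 221.6), DH-101→DH-103 = (263, 157, 363.7).
Normal n = (DH-101→DH-102) × (DH-101→DH-103) = (104505.9, 60463, -101671).
So ∂z/∂x = −n_x/n_z = 1.02788 and ∂z/∂y = −n_y/n_z = 0.59469.
Intercept c from DH-101: 1932.3 − 244.64 − 106.45 = 1581.21.
At (-96, 571): z_contact = −98.68 + 339.57 + 1581.21 = 1822.11 ft.
Depth below ground = 1897.1 − 1822.11 = 75.0 ft.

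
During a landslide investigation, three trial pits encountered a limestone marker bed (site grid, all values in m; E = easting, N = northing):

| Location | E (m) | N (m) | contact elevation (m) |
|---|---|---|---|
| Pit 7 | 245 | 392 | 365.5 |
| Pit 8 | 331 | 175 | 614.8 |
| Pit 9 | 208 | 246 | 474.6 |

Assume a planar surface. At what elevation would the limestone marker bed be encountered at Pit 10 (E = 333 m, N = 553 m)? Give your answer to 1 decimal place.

Two edge vectors: Pit 7→Pit 8 = (86, -217, 249.3), Pit 7→Pit 9 = (-37, -146, 109.1).
Normal n = (Pit 7→Pit 8) × (Pit 7→Pit 9) = (12723.1, -18606.7, -20585).
So ∂z/∂E = −n_x/n_z = 0.61808 and ∂z/∂N = −n_y/n_z = −0.90390.
Intercept c from Pit 7: 365.5 − 151.43 + 354.33 = 568.40.
At (333, 553): z = 205.8 − 499.9 + 568.40 = 274.4 m.

274.4 m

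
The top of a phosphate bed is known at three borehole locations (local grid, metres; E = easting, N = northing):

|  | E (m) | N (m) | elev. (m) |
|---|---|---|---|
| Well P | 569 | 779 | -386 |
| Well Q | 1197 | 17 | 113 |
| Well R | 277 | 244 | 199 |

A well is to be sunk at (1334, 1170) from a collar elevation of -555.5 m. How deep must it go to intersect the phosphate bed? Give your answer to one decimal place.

434.6 m

Let the plane be z = a·E + b·N + c.
Well Q−Well P: 628a − 762b = 499;  Well R−Well P: −292a − 535b = 585.
Solving gives a = −0.320161, b = −0.918716.
Then c = -386 − a·569 − b·779 = 511.85.
At (1334, 1170): z_contact = −427.10 − 1074.90 + 511.85 = -990.14 m.
Depth below ground = -555.5 − (-990.14) = 434.6 m.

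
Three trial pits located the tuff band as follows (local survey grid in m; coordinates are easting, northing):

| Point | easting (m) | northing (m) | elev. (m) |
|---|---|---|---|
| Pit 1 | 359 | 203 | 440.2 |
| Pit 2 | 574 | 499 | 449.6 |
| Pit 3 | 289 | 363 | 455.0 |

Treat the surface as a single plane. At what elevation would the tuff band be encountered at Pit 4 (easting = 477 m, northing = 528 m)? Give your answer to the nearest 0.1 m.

456.7 m

Two edge vectors: Pit 1→Pit 2 = (215, 296, 9.4), Pit 1→Pit 3 = (-70, 160, 14.8).
Normal n = (Pit 1→Pit 2) × (Pit 1→Pit 3) = (2876.8, -3840, 55120).
So ∂z/∂easting = −n_x/n_z = −0.05219 and ∂z/∂northing = −n_y/n_z = 0.06967.
Intercept c from Pit 1: 440.2 + 18.74 − 14.14 = 444.79.
At (477, 528): z = −24.9 + 36.8 + 444.79 = 456.7 m.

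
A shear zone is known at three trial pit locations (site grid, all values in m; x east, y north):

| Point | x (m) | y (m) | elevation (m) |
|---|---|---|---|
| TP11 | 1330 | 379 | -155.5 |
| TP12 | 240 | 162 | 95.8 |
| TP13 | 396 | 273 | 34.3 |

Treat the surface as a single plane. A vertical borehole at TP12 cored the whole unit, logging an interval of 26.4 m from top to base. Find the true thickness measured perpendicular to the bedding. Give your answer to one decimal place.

Two edge vectors: TP11→TP12 = (-1090, -217, 251.3), TP11→TP13 = (-934, -106, 189.8).
Normal n = (TP11→TP12) × (TP11→TP13) = (-14548.8, -27832.2, -87138).
So ∂z/∂x = −n_x/n_z = −0.16696 and ∂z/∂y = −n_y/n_z = −0.31940.
|∇z| = √(a²+b²) = 0.36041, so dip δ = arctan(0.36041) = 19.82°.
True thickness = vertical thickness × cos δ = 26.4 × cos 19.82° = 24.8 m.

24.8 m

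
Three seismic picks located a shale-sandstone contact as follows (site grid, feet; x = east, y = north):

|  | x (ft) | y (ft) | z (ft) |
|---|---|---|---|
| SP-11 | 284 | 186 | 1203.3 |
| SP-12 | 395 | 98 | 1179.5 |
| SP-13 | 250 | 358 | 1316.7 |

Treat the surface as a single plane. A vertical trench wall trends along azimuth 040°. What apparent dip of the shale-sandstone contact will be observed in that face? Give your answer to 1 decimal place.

Let the plane be z = a·x + b·y + c.
SP-12−SP-11: 111a − 88b = −23.8;  SP-13−SP-11: −34a + 172b = 113.4.
Solving gives a = 0.36557, b = 0.73157.
Unit vector along 040° is (sin 40°, cos 40°) = (0.6428, 0.7660).
Slope in that direction = a·(0.6428) + b·(0.7660) = 0.79539.
Apparent dip = arctan|0.79539| = 38.5° (true dip is 39.3°, so apparent ≤ true as expected).

38.5°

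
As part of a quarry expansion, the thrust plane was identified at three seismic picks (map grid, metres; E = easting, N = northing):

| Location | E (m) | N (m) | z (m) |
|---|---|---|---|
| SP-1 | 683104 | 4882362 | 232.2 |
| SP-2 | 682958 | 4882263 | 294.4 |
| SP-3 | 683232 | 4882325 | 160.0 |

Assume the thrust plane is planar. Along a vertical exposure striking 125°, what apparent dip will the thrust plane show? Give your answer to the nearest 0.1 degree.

Two edge vectors: SP-1→SP-2 = (-146, -99, 62.2), SP-1→SP-3 = (128, -37, -72.2).
Normal n = (SP-1→SP-2) × (SP-1→SP-3) = (9449.2, -2579.6, 18074).
So ∂z/∂E = −n_x/n_z = −0.52281 and ∂z/∂N = −n_y/n_z = 0.14272.
Unit vector along 125° is (sin 125°, cos 125°) = (0.8192, -0.5736).
Slope in that direction = a·(0.8192) + b·(-0.5736) = −0.51012.
Apparent dip = arctan|0.51012| = 27.0° (true dip is 28.5°, so apparent ≤ true as expected).

27.0°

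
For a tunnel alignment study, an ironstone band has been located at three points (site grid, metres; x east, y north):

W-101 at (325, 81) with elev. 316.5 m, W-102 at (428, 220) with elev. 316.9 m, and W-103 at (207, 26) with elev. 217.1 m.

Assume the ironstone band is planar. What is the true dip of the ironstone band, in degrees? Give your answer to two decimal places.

Two edge vectors: W-101→W-102 = (103, 139, 0.4), W-101→W-103 = (-118, -55, -99.4).
Normal n = (W-101→W-102) × (W-101→W-103) = (-13794.6, 10191, 10737).
So ∂z/∂x = −n_x/n_z = 1.28477 and ∂z/∂y = −n_y/n_z = −0.94915.
Gradient magnitude |∇z| = √(a² + b²) = √(1.65064 + 0.90088) = 1.59735.
True dip = arctan(1.59735) = 57.95°, dipping toward NW (azimuth ≈ 306°).

57.95°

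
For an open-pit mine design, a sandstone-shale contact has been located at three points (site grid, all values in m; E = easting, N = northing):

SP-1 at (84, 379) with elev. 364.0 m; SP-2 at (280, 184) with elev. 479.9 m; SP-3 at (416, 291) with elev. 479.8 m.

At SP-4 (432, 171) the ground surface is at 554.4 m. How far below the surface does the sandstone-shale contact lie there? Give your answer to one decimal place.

Let the plane be z = a·E + b·N + c.
SP-2−SP-1: 196a − 195b = 115.9;  SP-3−SP-1: 332a − 88b = 115.8.
Solving gives a = 0.26071, b = −0.33231.
Then c = 364 − a·84 − b·379 = 468.05.
At (432, 171): z_contact = 112.63 − 56.82 + 468.05 = 523.85 m.
Depth below ground = 554.4 − 523.85 = 30.6 m.

30.6 m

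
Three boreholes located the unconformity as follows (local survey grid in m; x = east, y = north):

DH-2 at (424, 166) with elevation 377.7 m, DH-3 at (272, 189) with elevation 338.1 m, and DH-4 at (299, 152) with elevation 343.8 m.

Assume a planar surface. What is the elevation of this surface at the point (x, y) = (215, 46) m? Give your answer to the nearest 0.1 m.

Let the plane be z = a·x + b·y + c.
DH-3−DH-2: −152a + 23b = −39.6;  DH-4−DH-2: −125a − 14b = −33.9.
Solving gives a = 0.26666, b = 0.04054.
Then c = 377.7 − a·424 − b·166 = 257.91.
At (215, 46): z = 57.3 + 1.9 + 257.91 = 317.1 m.

317.1 m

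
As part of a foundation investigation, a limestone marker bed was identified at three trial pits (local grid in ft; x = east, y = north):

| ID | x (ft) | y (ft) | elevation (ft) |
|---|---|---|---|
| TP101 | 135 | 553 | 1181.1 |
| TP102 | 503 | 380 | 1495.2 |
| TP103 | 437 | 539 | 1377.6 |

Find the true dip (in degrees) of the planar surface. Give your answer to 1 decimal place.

38.3°

Two edge vectors: TP101→TP102 = (368, -173, 314.1), TP101→TP103 = (302, -14, 196.5).
Normal n = (TP101→TP102) × (TP101→TP103) = (-29597.1, 22546.2, 47094).
So ∂z/∂x = −n_x/n_z = 0.62847 and ∂z/∂y = −n_y/n_z = −0.47875.
Gradient magnitude |∇z| = √(a² + b²) = √(0.39497 + 0.22920) = 0.79005.
True dip = arctan(0.79005) = 38.3°, dipping toward NW (azimuth ≈ 307°).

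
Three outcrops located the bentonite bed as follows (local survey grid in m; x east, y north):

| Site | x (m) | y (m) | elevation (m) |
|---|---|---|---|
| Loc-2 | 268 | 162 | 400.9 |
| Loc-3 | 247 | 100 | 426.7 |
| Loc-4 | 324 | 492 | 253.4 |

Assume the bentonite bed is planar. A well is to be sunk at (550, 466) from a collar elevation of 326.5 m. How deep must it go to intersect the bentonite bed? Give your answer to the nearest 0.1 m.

19.4 m

Two edge vectors: Loc-2→Loc-3 = (-21, -62, 25.8), Loc-2→Loc-4 = (56, 330, -147.5).
Normal n = (Loc-2→Loc-3) × (Loc-2→Loc-4) = (631, -1652.7, -3458).
So ∂z/∂x = −n_x/n_z = 0.18248 and ∂z/∂y = −n_y/n_z = −0.47794.
Intercept c from Loc-2: 400.9 − 48.90 + 77.43 = 429.42.
At (550, 466): z_contact = 100.36 − 222.72 + 429.42 = 307.07 m.
Depth below ground = 326.5 − 307.07 = 19.4 m.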